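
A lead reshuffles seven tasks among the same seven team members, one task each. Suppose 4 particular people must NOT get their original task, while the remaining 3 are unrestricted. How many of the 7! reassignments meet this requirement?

Let A_j be the event that the j-th constrained one is fixed. By inclusion-exclusion over the 4 events:
Σ_{j=0}^{4} (-1)^j C(4,j)(7-j)!
= C(4,0)·7! - C(4,1)·6! + C(4,2)·5! - C(4,3)·4! + C(4,4)·3!
= 5040 - 2880 + 720 - 96 + 6
= 2790

2790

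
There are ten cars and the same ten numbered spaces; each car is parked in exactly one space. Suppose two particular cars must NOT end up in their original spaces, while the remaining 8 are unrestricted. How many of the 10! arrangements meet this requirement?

Inclusion-exclusion on the 2 forbidden self-matches:
Σ_{j=0}^{2} (-1)^j C(2,j)(10-j)!
= C(2,0)·10! - C(2,1)·9! + C(2,2)·8!
= 3628800 - 725760 + 40320
= 2943360

2943360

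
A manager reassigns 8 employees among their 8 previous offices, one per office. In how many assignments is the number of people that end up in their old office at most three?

Sum C(8,i)·!(8-i) for i = 0..3:
  i=0: C(8,0)·!8 = 1·14833 = 14833
  i=1: C(8,1)·!7 = 8·1854 = 14832
  i=2: C(8,2)·!6 = 28·265 = 7420
  i=3: C(8,3)·!5 = 56·44 = 2464
Total = 39549.

39549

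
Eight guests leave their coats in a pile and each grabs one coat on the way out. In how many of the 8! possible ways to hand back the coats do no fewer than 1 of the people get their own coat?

25487

Sum C(8,i)·!(8-i) for i = 1..8:
  i=1: C(8,1)·!7 = 8·1854 = 14832
  i=2: C(8,2)·!6 = 28·265 = 7420
  i=3: C(8,3)·!5 = 56·44 = 2464
  i=4: C(8,4)·!4 = 70·9 = 630
  i=5: C(8,5)·!3 = 56·2 = 112
  i=6: C(8,6)·!2 = 28·1 = 28
  i=7: C(8,7)·!1 = 8·0 = 0
  i=8: C(8,8)·!0 = 1·1 = 1
Total = 25487.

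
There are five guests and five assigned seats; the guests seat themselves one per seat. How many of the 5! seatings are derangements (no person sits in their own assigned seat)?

44

Recurrence: !5 = 4·(!4 + !3).
!5 = 4·(9 + 2) = 4·11 = 44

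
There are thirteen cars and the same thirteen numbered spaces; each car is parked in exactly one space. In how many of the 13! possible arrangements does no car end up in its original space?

2290792932

Recurrence: !13 = 12·(!12 + !11).
!13 = 12·(176214841 + 14684570) = 12·190899411 = 2290792932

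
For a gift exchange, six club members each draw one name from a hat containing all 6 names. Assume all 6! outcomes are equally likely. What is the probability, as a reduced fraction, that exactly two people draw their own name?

Favorable outcomes: C(6,2)·!4 = 15·9 = 135.
Total outcomes: 6! = 720.
Probability = 135/720 = 3/16.

3/16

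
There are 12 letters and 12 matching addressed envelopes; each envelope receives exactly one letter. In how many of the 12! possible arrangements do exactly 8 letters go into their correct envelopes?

4455

Pick the 8 fixed positions: C(12,8) = 495 ways.
The other 4 form a derangement: !4 = 9.
Total: 495 × 9 = 4455.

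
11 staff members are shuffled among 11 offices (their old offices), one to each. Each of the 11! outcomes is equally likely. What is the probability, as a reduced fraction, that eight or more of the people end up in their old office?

193/19958400

Favorable outcomes: Σ_{i≥8} C(11,i)·!(11-i) = 165·2 + 55·1 + 11·0 + 1·1 = 386.
Total outcomes: 11! = 39916800.
Probability = 386/39916800 = 193/19958400.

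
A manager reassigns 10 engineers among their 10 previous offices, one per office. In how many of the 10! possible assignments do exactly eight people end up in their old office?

Choose which 8 of the 10 are fixed: C(10,8) = 45.
The remaining 2 must be deranged: !2 = 1.
Total: 45 × 1 = 45.

45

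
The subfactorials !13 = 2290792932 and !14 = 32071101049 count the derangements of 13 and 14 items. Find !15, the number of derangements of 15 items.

481066515734

!15 = (15-1)·(!14 + !13) = 14·(32071101049 + 2290792932) = 14·34361893981 = 481066515734.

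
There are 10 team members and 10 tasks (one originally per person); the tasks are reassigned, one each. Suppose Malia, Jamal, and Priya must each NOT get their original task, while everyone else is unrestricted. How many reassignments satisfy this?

Let A_j be the event that the j-th constrained one is fixed. By inclusion-exclusion over the 3 events:
Σ_{j=0}^{3} (-1)^j C(3,j)(10-j)!
= C(3,0)·10! - C(3,1)·9! + C(3,2)·8! - C(3,3)·7!
= 3628800 - 1088640 + 120960 - 5040
= 2656080

2656080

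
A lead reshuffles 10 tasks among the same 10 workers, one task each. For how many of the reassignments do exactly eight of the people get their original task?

45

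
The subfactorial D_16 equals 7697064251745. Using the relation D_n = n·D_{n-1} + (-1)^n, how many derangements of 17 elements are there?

130850092279664

D_17 = 17·7697064251745 - 1 = 130850092279664.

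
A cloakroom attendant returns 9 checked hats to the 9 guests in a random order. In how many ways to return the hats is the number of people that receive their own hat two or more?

95887

# with exactly i fixed is C(9,i)·!(9-i); sum over i=2..9:
  i=2: C(9,2)·!7 = 36·1854 = 66744
  i=3: C(9,3)·!6 = 84·265 = 22260
  i=4: C(9,4)·!5 = 126·44 = 5544
  i=5: C(9,5)·!4 = 126·9 = 1134
  i=6: C(9,6)·!3 = 84·2 = 168
  i=7: C(9,7)·!2 = 36·1 = 36
  i=8: C(9,8)·!1 = 9·0 = 0
  i=9: C(9,9)·!0 = 1·1 = 1
Total = 95887.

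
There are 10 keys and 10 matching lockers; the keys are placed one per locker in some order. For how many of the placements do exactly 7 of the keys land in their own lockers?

240

Pick the 7 fixed positions: C(10,7) = 120 ways.
The other 3 form a derangement: !3 = 2.
Total: 120 × 2 = 240.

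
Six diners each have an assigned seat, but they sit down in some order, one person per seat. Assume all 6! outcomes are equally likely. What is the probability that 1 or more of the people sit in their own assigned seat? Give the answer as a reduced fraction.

Favorable outcomes: Σ_{i≥1} C(6,i)·!(6-i) = 6·44 + 15·9 + 20·2 + 15·1 + 6·0 + 1·1 = 455.
Total outcomes: 6! = 720.
Probability = 455/720 = 91/144.

91/144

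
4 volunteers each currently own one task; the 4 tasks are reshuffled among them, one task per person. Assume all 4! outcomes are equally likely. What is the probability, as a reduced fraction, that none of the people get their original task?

3/8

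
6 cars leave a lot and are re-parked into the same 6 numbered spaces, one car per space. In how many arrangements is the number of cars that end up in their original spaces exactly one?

Choose which one of the 6 is fixed: C(6,1) = 6.
The remaining 5 must be deranged: !5 = 44.
Total: 6 × 44 = 264.

264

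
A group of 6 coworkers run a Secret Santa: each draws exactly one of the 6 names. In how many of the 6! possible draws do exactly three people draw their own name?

Choose which 3 of the 6 are fixed: C(6,3) = 20.
The other 3 form a derangement: !3 = 2.
Total: 20 × 2 = 40.

40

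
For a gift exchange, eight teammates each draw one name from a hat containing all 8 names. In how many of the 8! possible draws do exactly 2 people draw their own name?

7420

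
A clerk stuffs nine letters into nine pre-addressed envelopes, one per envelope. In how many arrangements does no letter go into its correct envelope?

The subfactorial !9 = [9!/e] (nearest integer).
9! = 362880, and 362880/e ≈ 133496.09, so !9 = 133496.

133496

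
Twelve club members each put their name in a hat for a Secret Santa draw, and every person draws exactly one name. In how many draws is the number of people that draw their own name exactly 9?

440

Pick the 9 fixed positions: C(12,9) = 220 ways.
The remaining 3 must be deranged: !3 = 2.
Total: 220 × 2 = 440.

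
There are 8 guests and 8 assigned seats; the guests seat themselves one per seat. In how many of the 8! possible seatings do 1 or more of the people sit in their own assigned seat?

Sum C(8,i)·!(8-i) for i = 1..8:
  i=1: C(8,1)·!7 = 8·1854 = 14832
  i=2: C(8,2)·!6 = 28·265 = 7420
  i=3: C(8,3)·!5 = 56·44 = 2464
  i=4: C(8,4)·!4 = 70·9 = 630
  i=5: C(8,5)·!3 = 56·2 = 112
  i=6: C(8,6)·!2 = 28·1 = 28
  i=7: C(8,7)·!1 = 8·0 = 0
  i=8: C(8,8)·!0 = 1·1 = 1
Total = 25487.

25487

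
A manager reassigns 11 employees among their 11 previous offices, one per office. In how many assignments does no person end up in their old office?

14684570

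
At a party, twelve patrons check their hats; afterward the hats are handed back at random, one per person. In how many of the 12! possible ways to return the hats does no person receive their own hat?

176214841

!12 = 12! · Σ_{k=0}^{12} (-1)^k/k!
= 12! - 12!/1! + 12!/2! - 12!/3! + 12!/4! - 12!/5! + 12!/6! - 12!/7! + 12!/8! - 12!/9! + 12!/10! - 12!/11! + 12!/12!
= 479001600 - 479001600 + 239500800 - 79833600 + 19958400 - 3991680 + 665280 - 95040 + 11880 - 1320 + 132 - 12 + 1
= 176214841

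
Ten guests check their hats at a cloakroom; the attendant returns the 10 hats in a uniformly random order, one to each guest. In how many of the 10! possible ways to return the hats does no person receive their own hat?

1334961

!10 is the nearest integer to 10!/e.
10! = 3628800, and 3628800/e ≈ 1334960.92, so !10 = 1334961.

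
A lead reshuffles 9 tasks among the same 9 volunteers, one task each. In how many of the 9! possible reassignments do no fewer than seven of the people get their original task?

37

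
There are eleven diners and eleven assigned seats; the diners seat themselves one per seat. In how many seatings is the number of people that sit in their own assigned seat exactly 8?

330

Pick the 8 fixed positions: C(11,8) = 165 ways.
The other 3 form a derangement: !3 = 2.
Total: 165 × 2 = 330.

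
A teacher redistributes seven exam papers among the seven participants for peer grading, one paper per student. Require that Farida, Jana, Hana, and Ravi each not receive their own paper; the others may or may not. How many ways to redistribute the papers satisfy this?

Inclusion-exclusion on the 4 forbidden self-matches:
Σ_{j=0}^{4} (-1)^j C(4,j)(7-j)!
= C(4,0)·7! - C(4,1)·6! + C(4,2)·5! - C(4,3)·4! + C(4,4)·3!
= 5040 - 2880 + 720 - 96 + 6
= 2790

2790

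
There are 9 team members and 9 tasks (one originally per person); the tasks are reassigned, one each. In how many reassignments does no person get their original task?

!9 is the nearest integer to 9!/e.
9! = 362880, and 362880/e ≈ 133496.09, so !9 = 133496.

133496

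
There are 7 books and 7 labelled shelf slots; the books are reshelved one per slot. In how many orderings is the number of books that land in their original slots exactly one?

Pick the single fixed position: C(7,1) = 7 ways.
The other 6 form a derangement: !6 = 265.
Total: 7 × 265 = 1855.

1855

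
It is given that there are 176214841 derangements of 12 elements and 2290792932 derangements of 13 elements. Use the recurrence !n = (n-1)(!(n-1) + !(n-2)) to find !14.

32071101049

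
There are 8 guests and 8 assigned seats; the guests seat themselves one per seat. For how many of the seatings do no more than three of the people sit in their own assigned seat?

39549

Sum C(8,i)·!(8-i) for i = 0..3:
  i=0: C(8,0)·!8 = 1·14833 = 14833
  i=1: C(8,1)·!7 = 8·1854 = 14832
  i=2: C(8,2)·!6 = 28·265 = 7420
  i=3: C(8,3)·!5 = 56·44 = 2464
Total = 39549.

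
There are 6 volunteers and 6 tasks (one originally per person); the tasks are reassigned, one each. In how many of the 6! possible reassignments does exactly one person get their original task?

264

Choose which one of the 6 is fixed: C(6,1) = 6.
The other 5 form a derangement: !5 = 44.
Total: 6 × 44 = 264.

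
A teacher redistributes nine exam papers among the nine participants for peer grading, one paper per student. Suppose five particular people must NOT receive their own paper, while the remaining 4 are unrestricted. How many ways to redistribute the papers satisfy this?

205056

Let A_j be the event that the j-th constrained one is fixed. By inclusion-exclusion over the 5 events:
Σ_{j=0}^{5} (-1)^j C(5,j)(9-j)!
= C(5,0)·9! - C(5,1)·8! + C(5,2)·7! - C(5,3)·6! + C(5,4)·5! - C(5,5)·4!
= 362880 - 201600 + 50400 - 7200 + 600 - 24
= 205056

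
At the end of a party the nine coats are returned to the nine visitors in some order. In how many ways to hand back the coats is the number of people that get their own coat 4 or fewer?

361541

Sum C(9,i)·!(9-i) for i = 0..4:
  i=0: C(9,0)·!9 = 1·133496 = 133496
  i=1: C(9,1)·!8 = 9·14833 = 133497
  i=2: C(9,2)·!7 = 36·1854 = 66744
  i=3: C(9,3)·!6 = 84·265 = 22260
  i=4: C(9,4)·!5 = 126·44 = 5544
Total = 361541.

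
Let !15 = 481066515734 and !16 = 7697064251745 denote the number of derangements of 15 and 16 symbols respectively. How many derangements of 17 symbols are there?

!17 = (17-1)·(!16 + !15) = 16·(7697064251745 + 481066515734) = 16·8178130767479 = 130850092279664.

130850092279664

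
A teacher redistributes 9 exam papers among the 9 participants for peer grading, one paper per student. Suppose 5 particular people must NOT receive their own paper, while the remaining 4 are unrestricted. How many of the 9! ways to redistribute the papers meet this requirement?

Inclusion-exclusion on the 5 forbidden self-matches:
Σ_{j=0}^{5} (-1)^j C(5,j)(9-j)!
= C(5,0)·9! - C(5,1)·8! + C(5,2)·7! - C(5,3)·6! + C(5,4)·5! - C(5,5)·4!
= 362880 - 201600 + 50400 - 7200 + 600 - 24
= 205056

205056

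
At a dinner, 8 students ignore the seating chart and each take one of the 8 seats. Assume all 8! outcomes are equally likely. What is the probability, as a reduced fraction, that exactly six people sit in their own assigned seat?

Favorable outcomes: C(8,6)·!2 = 28·1 = 28.
Total outcomes: 8! = 40320.
Probability = 28/40320 = 1/1440.

1/1440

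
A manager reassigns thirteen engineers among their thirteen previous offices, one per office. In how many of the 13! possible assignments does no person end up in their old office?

Use !n = n·!(n-1) + (-1)^n.
!13 = 13·176214841 - 1 = 2290792932

2290792932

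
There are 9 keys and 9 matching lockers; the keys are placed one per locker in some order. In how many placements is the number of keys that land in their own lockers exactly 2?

Choose which 2 of the 9 are fixed: C(9,2) = 36.
The remaining 7 must be deranged: !7 = 1854.
Total: 36 × 1854 = 66744.

66744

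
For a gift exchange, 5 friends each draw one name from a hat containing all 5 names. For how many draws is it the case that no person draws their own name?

44

!5 = 5! · Σ_{k=0}^{5} (-1)^k/k!
= 5! - 5!/1! + 5!/2! - 5!/3! + 5!/4! - 5!/5!
= 120 - 120 + 60 - 20 + 5 - 1
= 44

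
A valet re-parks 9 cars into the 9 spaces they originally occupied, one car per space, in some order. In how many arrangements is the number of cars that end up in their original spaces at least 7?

Sum C(9,i)·!(9-i) for i = 7..9:
  i=7: C(9,7)·!2 = 36·1 = 36
  i=8: C(9,8)·!1 = 9·0 = 0
  i=9: C(9,9)·!0 = 1·1 = 1
Total = 37.

37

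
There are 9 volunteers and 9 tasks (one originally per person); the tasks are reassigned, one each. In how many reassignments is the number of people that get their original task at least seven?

37

# with exactly i fixed is C(9,i)·!(9-i); sum over i=7..9:
  i=7: C(9,7)·!2 = 36·1 = 36
  i=8: C(9,8)·!1 = 9·0 = 0
  i=9: C(9,9)·!0 = 1·1 = 1
Total = 37.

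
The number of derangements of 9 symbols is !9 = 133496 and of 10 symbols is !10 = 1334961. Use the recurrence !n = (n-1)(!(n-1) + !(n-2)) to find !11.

!11 = (11-1)·(!10 + !9) = 10·(1334961 + 133496) = 10·1468457 = 14684570.

14684570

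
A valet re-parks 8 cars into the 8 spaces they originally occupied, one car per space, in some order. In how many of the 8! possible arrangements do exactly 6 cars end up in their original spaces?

Choose which 6 of the 8 are fixed: C(8,6) = 28.
The other 2 form a derangement: !2 = 1.
Total: 28 × 1 = 28.

28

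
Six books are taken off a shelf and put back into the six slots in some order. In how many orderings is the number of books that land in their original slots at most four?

719

Sum C(6,i)·!(6-i) for i = 0..4:
  i=0: C(6,0)·!6 = 1·265 = 265
  i=1: C(6,1)·!5 = 6·44 = 264
  i=2: C(6,2)·!4 = 15·9 = 135
  i=3: C(6,3)·!3 = 20·2 = 40
  i=4: C(6,4)·!2 = 15·1 = 15
Total = 719.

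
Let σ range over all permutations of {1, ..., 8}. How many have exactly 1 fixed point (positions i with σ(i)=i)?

14832

Pick the single fixed position: C(8,1) = 8 ways.
The remaining 7 must be deranged: !7 = 1854.
Total: 8 × 1854 = 14832.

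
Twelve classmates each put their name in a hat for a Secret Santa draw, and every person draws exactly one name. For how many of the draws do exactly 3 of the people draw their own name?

29369120

Choose which 3 of the 12 are fixed: C(12,3) = 220.
The other 9 form a derangement: !9 = 133496.
Total: 220 × 133496 = 29369120.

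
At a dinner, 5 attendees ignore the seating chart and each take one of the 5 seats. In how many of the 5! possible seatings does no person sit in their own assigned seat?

44

!5 = 5! · Σ_{k=0}^{5} (-1)^k/k!
= 5! - 5!/1! + 5!/2! - 5!/3! + 5!/4! - 5!/5!
= 120 - 120 + 60 - 20 + 5 - 1
= 44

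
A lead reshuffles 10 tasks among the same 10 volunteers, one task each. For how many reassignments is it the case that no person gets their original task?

1334961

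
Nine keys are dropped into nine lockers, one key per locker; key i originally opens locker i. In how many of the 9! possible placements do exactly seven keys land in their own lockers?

36

Pick the 7 fixed positions: C(9,7) = 36 ways.
The other 2 form a derangement: !2 = 1.
Total: 36 × 1 = 36.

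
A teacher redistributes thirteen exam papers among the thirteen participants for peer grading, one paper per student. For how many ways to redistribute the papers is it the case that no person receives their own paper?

!13 is the nearest integer to 13!/e.
13! = 6227020800, and 6227020800/e ≈ 2290792932.07, so !13 = 2290792932.

2290792932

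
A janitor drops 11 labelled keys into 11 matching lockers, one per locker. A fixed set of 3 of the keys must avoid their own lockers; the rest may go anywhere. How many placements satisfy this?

30078720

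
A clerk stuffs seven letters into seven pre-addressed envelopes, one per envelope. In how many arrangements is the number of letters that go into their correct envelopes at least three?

Sum C(7,i)·!(7-i) for i = 3..7:
  i=3: C(7,3)·!4 = 35·9 = 315
  i=4: C(7,4)·!3 = 35·2 = 70
  i=5: C(7,5)·!2 = 21·1 = 21
  i=6: C(7,6)·!1 = 7·0 = 0
  i=7: C(7,7)·!0 = 1·1 = 1
Total = 407.

407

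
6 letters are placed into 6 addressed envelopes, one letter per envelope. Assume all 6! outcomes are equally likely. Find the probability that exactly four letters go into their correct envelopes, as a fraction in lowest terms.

Favorable outcomes: C(6,4)·!2 = 15·1 = 15.
Total outcomes: 6! = 720.
Probability = 15/720 = 1/48.

1/48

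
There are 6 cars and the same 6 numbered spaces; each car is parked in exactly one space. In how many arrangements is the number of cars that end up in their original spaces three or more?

# with exactly i fixed is C(6,i)·!(6-i); sum over i=3..6:
  i=3: C(6,3)·!3 = 20·2 = 40
  i=4: C(6,4)·!2 = 15·1 = 15
  i=5: C(6,5)·!1 = 6·0 = 0
  i=6: C(6,6)·!0 = 1·1 = 1
Total = 56.

56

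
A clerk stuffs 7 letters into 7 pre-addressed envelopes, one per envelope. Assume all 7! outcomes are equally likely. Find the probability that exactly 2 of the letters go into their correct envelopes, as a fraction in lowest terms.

11/60

Favorable outcomes: C(7,2)·!5 = 21·44 = 924.
Total outcomes: 7! = 5040.
Probability = 924/5040 = 11/60.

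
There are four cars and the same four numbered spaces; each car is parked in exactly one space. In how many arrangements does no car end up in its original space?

9

!4 is the nearest integer to 4!/e.
4! = 24, and 24/e ≈ 8.83, so !4 = 9.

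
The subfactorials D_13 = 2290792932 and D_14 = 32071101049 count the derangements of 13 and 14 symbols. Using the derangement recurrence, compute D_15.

481066515734

D_15 = (15-1)·(D_14 + D_13) = 14·(32071101049 + 2290792932) = 14·34361893981 = 481066515734.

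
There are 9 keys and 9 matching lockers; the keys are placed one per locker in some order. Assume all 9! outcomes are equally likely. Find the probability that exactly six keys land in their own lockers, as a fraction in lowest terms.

Favorable outcomes: C(9,6)·!3 = 84·2 = 168.
Total outcomes: 9! = 362880.
Probability = 168/362880 = 1/2160.

1/2160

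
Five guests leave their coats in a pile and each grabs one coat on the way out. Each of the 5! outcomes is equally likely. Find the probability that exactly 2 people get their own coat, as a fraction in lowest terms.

1/6

Favorable outcomes: C(5,2)·!3 = 10·2 = 20.
Total outcomes: 5! = 120.
Probability = 20/120 = 1/6.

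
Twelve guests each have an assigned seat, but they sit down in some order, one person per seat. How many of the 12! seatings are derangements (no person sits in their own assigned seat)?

176214841

By inclusion-exclusion, !12 = Σ (-1)^k · 12!/k! for k=0..12
= 12! - 12!/1! + 12!/2! - 12!/3! + 12!/4! - 12!/5! + 12!/6! - 12!/7! + 12!/8! - 12!/9! + 12!/10! - 12!/11! + 12!/12!
= 479001600 - 479001600 + 239500800 - 79833600 + 19958400 - 3991680 + 665280 - 95040 + 11880 - 1320 + 132 - 12 + 1
= 176214841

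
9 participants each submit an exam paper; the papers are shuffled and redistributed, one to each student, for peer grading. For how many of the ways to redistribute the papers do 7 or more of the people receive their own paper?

Sum C(9,i)·!(9-i) for i = 7..9:
  i=7: C(9,7)·!2 = 36·1 = 36
  i=8: C(9,8)·!1 = 9·0 = 0
  i=9: C(9,9)·!0 = 1·1 = 1
Total = 37.

37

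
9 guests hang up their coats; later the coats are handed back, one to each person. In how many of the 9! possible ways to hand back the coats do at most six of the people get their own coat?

362843

# with exactly i fixed is C(9,i)·!(9-i); sum over i=0..6:
  i=0: C(9,0)·!9 = 1·133496 = 133496
  i=1: C(9,1)·!8 = 9·14833 = 133497
  i=2: C(9,2)·!7 = 36·1854 = 66744
  i=3: C(9,3)·!6 = 84·265 = 22260
  i=4: C(9,4)·!5 = 126·44 = 5544
  i=5: C(9,5)·!4 = 126·9 = 1134
  i=6: C(9,6)·!3 = 84·2 = 168
Total = 362843.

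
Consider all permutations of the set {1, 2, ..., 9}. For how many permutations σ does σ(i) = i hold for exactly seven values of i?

Pick the 7 fixed positions: C(9,7) = 36 ways.
The other 2 form a derangement: !2 = 1.
Total: 36 × 1 = 36.

36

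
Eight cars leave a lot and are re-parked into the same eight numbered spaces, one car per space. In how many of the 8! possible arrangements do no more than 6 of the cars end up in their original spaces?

40319

Sum C(8,i)·!(8-i) for i = 0..6:
  i=0: C(8,0)·!8 = 1·14833 = 14833
  i=1: C(8,1)·!7 = 8·1854 = 14832
  i=2: C(8,2)·!6 = 28·265 = 7420
  i=3: C(8,3)·!5 = 56·44 = 2464
  i=4: C(8,4)·!4 = 70·9 = 630
  i=5: C(8,5)·!3 = 56·2 = 112
  i=6: C(8,6)·!2 = 28·1 = 28
Total = 40319.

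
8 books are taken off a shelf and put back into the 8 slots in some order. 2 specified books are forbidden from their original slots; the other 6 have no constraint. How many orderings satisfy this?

30960

Let A_j be the event that the j-th constrained one is fixed. By inclusion-exclusion over the 2 events:
Σ_{j=0}^{2} (-1)^j C(2,j)(8-j)!
= C(2,0)·8! - C(2,1)·7! + C(2,2)·6!
= 40320 - 10080 + 720
= 30960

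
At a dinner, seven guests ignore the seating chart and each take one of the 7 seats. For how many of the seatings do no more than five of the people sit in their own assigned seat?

Sum C(7,i)·!(7-i) for i = 0..5:
  i=0: C(7,0)·!7 = 1·1854 = 1854
  i=1: C(7,1)·!6 = 7·265 = 1855
  i=2: C(7,2)·!5 = 21·44 = 924
  i=3: C(7,3)·!4 = 35·9 = 315
  i=4: C(7,4)·!3 = 35·2 = 70
  i=5: C(7,5)·!2 = 21·1 = 21
Total = 5039.

5039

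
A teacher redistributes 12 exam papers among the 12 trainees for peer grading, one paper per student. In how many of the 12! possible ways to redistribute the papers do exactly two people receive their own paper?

88107426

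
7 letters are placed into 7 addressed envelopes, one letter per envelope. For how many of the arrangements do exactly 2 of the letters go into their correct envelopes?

924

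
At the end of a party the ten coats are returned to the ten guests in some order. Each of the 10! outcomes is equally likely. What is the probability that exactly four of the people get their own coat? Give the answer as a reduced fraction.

53/3456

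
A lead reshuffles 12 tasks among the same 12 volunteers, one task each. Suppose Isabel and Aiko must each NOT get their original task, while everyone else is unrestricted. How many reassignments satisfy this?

Inclusion-exclusion on the 2 forbidden self-matches:
Σ_{j=0}^{2} (-1)^j C(2,j)(12-j)!
= C(2,0)·12! - C(2,1)·11! + C(2,2)·10!
= 479001600 - 79833600 + 3628800
= 402796800

402796800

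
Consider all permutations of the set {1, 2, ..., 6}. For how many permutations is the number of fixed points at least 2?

Sum C(6,i)·!(6-i) for i = 2..6:
  i=2: C(6,2)·!4 = 15·9 = 135
  i=3: C(6,3)·!3 = 20·2 = 40
  i=4: C(6,4)·!2 = 15·1 = 15
  i=5: C(6,5)·!1 = 6·0 = 0
  i=6: C(6,6)·!0 = 1·1 = 1
Total = 191.

191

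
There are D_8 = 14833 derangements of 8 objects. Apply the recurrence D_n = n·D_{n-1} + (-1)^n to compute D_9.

133496

D_9 = 9·14833 - 1 = 133496.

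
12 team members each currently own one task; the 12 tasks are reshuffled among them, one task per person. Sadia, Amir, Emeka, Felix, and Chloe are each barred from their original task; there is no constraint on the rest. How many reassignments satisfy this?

Let A_j be the event that the j-th constrained one is fixed. By inclusion-exclusion over the 5 events:
Σ_{j=0}^{5} (-1)^j C(5,j)(12-j)!
= C(5,0)·12! - C(5,1)·11! + C(5,2)·10! - C(5,3)·9! + C(5,4)·8! - C(5,5)·7!
= 479001600 - 199584000 + 36288000 - 3628800 + 201600 - 5040
= 312273360

312273360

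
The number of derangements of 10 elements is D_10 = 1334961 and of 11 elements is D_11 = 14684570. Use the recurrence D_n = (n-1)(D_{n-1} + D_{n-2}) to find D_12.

176214841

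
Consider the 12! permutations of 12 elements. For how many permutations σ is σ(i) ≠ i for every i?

The subfactorial !12 = [12!/e] (nearest integer).
12! = 479001600, and 479001600/e ≈ 176214840.93, so !12 = 176214841.

176214841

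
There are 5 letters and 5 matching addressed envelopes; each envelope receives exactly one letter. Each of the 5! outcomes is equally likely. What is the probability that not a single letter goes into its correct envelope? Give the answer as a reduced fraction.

11/30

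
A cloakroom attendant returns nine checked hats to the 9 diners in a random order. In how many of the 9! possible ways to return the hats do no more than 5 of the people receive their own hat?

362675

# with exactly i fixed is C(9,i)·!(9-i); sum over i=0..5:
  i=0: C(9,0)·!9 = 1·133496 = 133496
  i=1: C(9,1)·!8 = 9·14833 = 133497
  i=2: C(9,2)·!7 = 36·1854 = 66744
  i=3: C(9,3)·!6 = 84·265 = 22260
  i=4: C(9,4)·!5 = 126·44 = 5544
  i=5: C(9,5)·!4 = 126·9 = 1134
Total = 362675.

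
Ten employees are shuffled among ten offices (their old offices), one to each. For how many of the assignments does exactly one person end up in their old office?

1334960

Choose which one of the 10 is fixed: C(10,1) = 10.
The other 9 form a derangement: !9 = 133496.
Total: 10 × 133496 = 1334960.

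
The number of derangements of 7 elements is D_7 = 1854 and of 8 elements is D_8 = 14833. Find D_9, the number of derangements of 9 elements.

133496

D_9 = (9-1)·(D_8 + D_7) = 8·(14833 + 1854) = 8·16687 = 133496.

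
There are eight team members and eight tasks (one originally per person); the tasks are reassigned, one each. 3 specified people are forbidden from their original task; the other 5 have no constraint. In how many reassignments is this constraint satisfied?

Inclusion-exclusion on the 3 forbidden self-matches:
Σ_{j=0}^{3} (-1)^j C(3,j)(8-j)!
= C(3,0)·8! - C(3,1)·7! + C(3,2)·6! - C(3,3)·5!
= 40320 - 15120 + 2160 - 120
= 27240

27240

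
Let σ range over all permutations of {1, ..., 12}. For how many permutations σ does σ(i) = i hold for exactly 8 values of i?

4455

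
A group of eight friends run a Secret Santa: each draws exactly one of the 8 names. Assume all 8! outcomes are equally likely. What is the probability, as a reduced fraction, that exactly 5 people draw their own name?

1/360

Favorable outcomes: C(8,5)·!3 = 56·2 = 112.
Total outcomes: 8! = 40320.
Probability = 112/40320 = 1/360.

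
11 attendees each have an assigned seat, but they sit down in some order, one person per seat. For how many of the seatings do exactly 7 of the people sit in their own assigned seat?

Pick the 7 fixed positions: C(11,7) = 330 ways.
The remaining 4 must be deranged: !4 = 9.
Total: 330 × 9 = 2970.

2970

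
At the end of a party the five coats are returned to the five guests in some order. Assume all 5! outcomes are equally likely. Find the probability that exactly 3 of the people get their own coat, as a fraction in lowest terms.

Favorable outcomes: C(5,3)·!2 = 10·1 = 10.
Total outcomes: 5! = 120.
Probability = 10/120 = 1/12.

1/12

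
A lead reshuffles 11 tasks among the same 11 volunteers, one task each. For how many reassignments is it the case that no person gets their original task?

14684570

Use !n = (n-1)(!(n-1) + !(n-2)).
!11 = 10·(1334961 + 133496) = 10·1468457 = 14684570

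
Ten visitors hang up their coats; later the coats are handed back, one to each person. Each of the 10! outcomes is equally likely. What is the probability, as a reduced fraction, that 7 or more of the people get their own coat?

Favorable outcomes: Σ_{i≥7} C(10,i)·!(10-i) = 120·2 + 45·1 + 10·0 + 1·1 = 286.
Total outcomes: 10! = 3628800.
Probability = 286/3628800 = 143/1814400.

143/1814400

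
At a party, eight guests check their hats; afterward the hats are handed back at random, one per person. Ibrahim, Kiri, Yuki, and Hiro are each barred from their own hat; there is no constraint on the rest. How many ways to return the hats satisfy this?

24024

Let A_j be the event that the j-th constrained one is fixed. By inclusion-exclusion over the 4 events:
Σ_{j=0}^{4} (-1)^j C(4,j)(8-j)!
= C(4,0)·8! - C(4,1)·7! + C(4,2)·6! - C(4,3)·5! + C(4,4)·4!
= 40320 - 20160 + 4320 - 480 + 24
= 24024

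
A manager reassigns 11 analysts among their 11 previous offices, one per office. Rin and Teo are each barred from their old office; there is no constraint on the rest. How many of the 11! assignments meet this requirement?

33022080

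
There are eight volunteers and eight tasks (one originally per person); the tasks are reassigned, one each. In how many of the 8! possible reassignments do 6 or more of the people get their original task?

# with exactly i fixed is C(8,i)·!(8-i); sum over i=6..8:
  i=6: C(8,6)·!2 = 28·1 = 28
  i=7: C(8,7)·!1 = 8·0 = 0
  i=8: C(8,8)·!0 = 1·1 = 1
Total = 29.

29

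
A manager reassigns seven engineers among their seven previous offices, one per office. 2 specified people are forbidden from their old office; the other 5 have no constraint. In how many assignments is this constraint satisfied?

3720

Inclusion-exclusion on the 2 forbidden self-matches:
Σ_{j=0}^{2} (-1)^j C(2,j)(7-j)!
= C(2,0)·7! - C(2,1)·6! + C(2,2)·5!
= 5040 - 1440 + 120
= 3720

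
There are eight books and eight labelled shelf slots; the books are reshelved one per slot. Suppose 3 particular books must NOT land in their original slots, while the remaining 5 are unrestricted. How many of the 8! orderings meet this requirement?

Inclusion-exclusion on the 3 forbidden self-matches:
Σ_{j=0}^{3} (-1)^j C(3,j)(8-j)!
= C(3,0)·8! - C(3,1)·7! + C(3,2)·6! - C(3,3)·5!
= 40320 - 15120 + 2160 - 120
= 27240

27240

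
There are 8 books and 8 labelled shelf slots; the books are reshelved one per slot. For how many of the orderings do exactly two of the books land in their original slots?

7420

Pick the 2 fixed positions: C(8,2) = 28 ways.
The remaining 6 must be deranged: !6 = 265.
Total: 28 × 265 = 7420.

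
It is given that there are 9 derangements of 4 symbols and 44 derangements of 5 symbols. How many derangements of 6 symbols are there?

265

!6 = (6-1)·(!5 + !4) = 5·(44 + 9) = 5·53 = 265.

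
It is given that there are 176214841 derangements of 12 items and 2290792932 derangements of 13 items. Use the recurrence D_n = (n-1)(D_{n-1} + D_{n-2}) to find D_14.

32071101049

D_14 = (14-1)·(D_13 + D_12) = 13·(2290792932 + 176214841) = 13·2467007773 = 32071101049.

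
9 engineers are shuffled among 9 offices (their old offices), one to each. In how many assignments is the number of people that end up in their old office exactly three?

Choose which 3 of the 9 are fixed: C(9,3) = 84.
The other 6 form a derangement: !6 = 265.
Total: 84 × 265 = 22260.

22260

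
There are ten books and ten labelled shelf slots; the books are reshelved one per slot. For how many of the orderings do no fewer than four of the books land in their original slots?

68914

Sum C(10,i)·!(10-i) for i = 4..10:
  i=4: C(10,4)·!6 = 210·265 = 55650
  i=5: C(10,5)·!5 = 252·44 = 11088
  i=6: C(10,6)·!4 = 210·9 = 1890
  i=7: C(10,7)·!3 = 120·2 = 240
  i=8: C(10,8)·!2 = 45·1 = 45
  i=9: C(10,9)·!1 = 10·0 = 0
  i=10: C(10,10)·!0 = 1·1 = 1
Total = 68914.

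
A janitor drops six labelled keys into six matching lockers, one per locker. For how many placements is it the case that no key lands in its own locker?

265

By inclusion-exclusion, !6 = Σ (-1)^k · 6!/k! for k=0..6
= 6! - 6!/1! + 6!/2! - 6!/3! + 6!/4! - 6!/5! + 6!/6!
= 720 - 720 + 360 - 120 + 30 - 6 + 1
= 265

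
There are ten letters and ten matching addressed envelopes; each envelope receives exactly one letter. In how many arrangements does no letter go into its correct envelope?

1334961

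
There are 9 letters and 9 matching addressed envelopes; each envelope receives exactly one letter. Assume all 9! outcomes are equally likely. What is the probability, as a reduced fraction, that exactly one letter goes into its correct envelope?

2119/5760

Favorable outcomes: C(9,1)·!8 = 9·14833 = 133497.
Total outcomes: 9! = 362880.
Probability = 133497/362880 = 2119/5760.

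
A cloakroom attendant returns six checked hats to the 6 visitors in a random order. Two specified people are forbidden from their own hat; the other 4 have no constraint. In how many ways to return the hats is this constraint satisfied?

504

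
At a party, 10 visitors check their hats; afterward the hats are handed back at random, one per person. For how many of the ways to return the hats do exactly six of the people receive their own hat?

1890

Choose which 6 of the 10 are fixed: C(10,6) = 210.
The other 4 form a derangement: !4 = 9.
Total: 210 × 9 = 1890.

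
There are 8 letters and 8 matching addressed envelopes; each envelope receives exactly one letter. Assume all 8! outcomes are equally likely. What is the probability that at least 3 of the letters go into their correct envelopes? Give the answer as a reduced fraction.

647/8064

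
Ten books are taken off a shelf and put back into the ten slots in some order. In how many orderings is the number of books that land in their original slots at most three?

Sum C(10,i)·!(10-i) for i = 0..3:
  i=0: C(10,0)·!10 = 1·1334961 = 1334961
  i=1: C(10,1)·!9 = 10·133496 = 1334960
  i=2: C(10,2)·!8 = 45·14833 = 667485
  i=3: C(10,3)·!7 = 120·1854 = 222480
Total = 3559886.

3559886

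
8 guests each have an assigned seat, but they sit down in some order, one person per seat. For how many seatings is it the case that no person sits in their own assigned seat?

!8 = 8! · Σ_{k=0}^{8} (-1)^k/k!
= 8! - 8!/1! + 8!/2! - 8!/3! + 8!/4! - 8!/5! + 8!/6! - 8!/7! + 8!/8!
= 40320 - 40320 + 20160 - 6720 + 1680 - 336 + 56 - 8 + 1
= 14833

14833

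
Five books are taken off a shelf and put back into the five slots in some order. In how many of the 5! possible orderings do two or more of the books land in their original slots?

31

Sum C(5,i)·!(5-i) for i = 2..5:
  i=2: C(5,2)·!3 = 10·2 = 20
  i=3: C(5,3)·!2 = 10·1 = 10
  i=4: C(5,4)·!1 = 5·0 = 0
  i=5: C(5,5)·!0 = 1·1 = 1
Total = 31.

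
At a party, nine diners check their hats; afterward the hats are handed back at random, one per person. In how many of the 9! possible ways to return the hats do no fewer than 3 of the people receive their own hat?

29143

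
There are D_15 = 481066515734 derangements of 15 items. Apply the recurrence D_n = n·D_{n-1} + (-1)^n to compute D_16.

7697064251745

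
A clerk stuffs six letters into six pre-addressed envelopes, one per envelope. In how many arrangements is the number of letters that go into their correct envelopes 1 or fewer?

529

Sum C(6,i)·!(6-i) for i = 0..1:
  i=0: C(6,0)·!6 = 1·265 = 265
  i=1: C(6,1)·!5 = 6·44 = 264
Total = 529.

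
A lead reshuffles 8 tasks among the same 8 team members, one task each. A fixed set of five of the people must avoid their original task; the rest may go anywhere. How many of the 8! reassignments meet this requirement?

21234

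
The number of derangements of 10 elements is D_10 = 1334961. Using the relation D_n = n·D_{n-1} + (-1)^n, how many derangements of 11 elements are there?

14684570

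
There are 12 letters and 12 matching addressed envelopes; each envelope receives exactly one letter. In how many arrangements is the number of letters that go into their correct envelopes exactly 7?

34848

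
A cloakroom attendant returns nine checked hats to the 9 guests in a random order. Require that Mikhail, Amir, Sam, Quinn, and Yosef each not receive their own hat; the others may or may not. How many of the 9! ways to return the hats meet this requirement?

Inclusion-exclusion on the 5 forbidden self-matches:
Σ_{j=0}^{5} (-1)^j C(5,j)(9-j)!
= C(5,0)·9! - C(5,1)·8! + C(5,2)·7! - C(5,3)·6! + C(5,4)·5! - C(5,5)·4!
= 362880 - 201600 + 50400 - 7200 + 600 - 24
= 205056

205056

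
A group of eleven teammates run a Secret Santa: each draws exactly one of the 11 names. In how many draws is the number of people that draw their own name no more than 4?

39770686

Sum C(11,i)·!(11-i) for i = 0..4:
  i=0: C(11,0)·!11 = 1·14684570 = 14684570
  i=1: C(11,1)·!10 = 11·1334961 = 14684571
  i=2: C(11,2)·!9 = 55·133496 = 7342280
  i=3: C(11,3)·!8 = 165·14833 = 2447445
  i=4: C(11,4)·!7 = 330·1854 = 611820
Total = 39770686.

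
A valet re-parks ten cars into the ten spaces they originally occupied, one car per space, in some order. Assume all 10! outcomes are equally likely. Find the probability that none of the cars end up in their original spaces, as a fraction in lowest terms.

16481/44800

Favorable outcomes: !10 = 1334961.
Total outcomes: 10! = 3628800.
Probability = 1334961/3628800 = 16481/44800.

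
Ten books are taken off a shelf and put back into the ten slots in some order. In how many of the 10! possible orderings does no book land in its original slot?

1334961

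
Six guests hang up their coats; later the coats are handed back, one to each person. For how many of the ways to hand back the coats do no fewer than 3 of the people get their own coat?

# with exactly i fixed is C(6,i)·!(6-i); sum over i=3..6:
  i=3: C(6,3)·!3 = 20·2 = 40
  i=4: C(6,4)·!2 = 15·1 = 15
  i=5: C(6,5)·!1 = 6·0 = 0
  i=6: C(6,6)·!0 = 1·1 = 1
Total = 56.

56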